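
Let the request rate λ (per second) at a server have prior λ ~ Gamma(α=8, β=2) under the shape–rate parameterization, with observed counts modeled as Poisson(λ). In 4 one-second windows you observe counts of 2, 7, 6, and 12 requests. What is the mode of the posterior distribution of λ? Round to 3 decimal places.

Σxᵢ = 2+7+6+12 = 27, with n = 4.
Posterior ∝ λ^7e^(−2λ) · λ^27e^(−4λ) = λ^34e^(−6λ), i.e. Gamma(shape=35, rate=6).
The mode of a Gamma(a, b) with a ≥ 1 (shape–rate) is (a−1)/b = 34/6 ≈ 5.667.

λ̂_MAP = 5.667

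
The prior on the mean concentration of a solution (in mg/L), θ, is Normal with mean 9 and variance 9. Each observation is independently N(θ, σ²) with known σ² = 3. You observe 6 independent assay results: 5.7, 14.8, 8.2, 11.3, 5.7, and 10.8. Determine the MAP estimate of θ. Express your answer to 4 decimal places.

θ̂_MAP = 9.3947

n = 6; x̄ = (5.7 + 14.8 + 8.2 + 11.3 + 5.7 + 10.8)/6 = 56.5/6 = 113/12 ≈ 9.4167.
For a Normal prior and Normal likelihood with known variance, the posterior is Normal; its mode equals its mean, the precision-weighted average.
Prior precision 1/σ₀² = 1/9; data precision n/σ² = 6/3 = 2.
θ̂ = ((1/9)·9 + 2·(113/12)) / (1/9 + 2) = (119/6)/(19/9) = 357/38 ≈ 9.3947.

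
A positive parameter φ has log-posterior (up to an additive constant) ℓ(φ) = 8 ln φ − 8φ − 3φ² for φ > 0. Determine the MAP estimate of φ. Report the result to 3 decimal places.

ℓ'(φ) = 8/φ − 8 − 6φ. Setting this to zero and multiplying by φ: 6φ² + 8φ − 8 = 0.
φ = (−8 + √(8² + 4·6·8)) / (2·6) = (−8 + √256) / 12 = (−8 + 16)/12 = 2/3.
ℓ''(φ) = −8/φ² − 6 < 0, confirming a maximum.

φ̂_MAP = 0.667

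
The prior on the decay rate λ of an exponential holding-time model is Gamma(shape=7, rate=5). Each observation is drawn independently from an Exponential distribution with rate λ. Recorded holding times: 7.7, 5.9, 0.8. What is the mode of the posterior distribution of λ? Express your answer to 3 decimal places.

λ̂_MAP = 0.464

The Exponential(rate=λ) likelihood is ∝ λ^n e^(−λΣtᵢ). Here n = 3 and Σtᵢ = 7.7 + 5.9 + 0.8 = 14.4.
Posterior ∝ λ^6e^(−5λ) · λ^3e^(−14.4λ) = λ^9e^(−19.4λ), i.e. Gamma(10, 19.4).
Mode = (a−1)/b = 9/19.4 ≈ 0.464.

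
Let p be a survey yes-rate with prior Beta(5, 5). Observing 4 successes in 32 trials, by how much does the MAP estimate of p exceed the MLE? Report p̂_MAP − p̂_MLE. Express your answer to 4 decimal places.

MAP − MLE = 0.0750

Posterior is Beta(9, 33); MAP = (9−1)/(42−2) = 8/40 ≈ 0.20000.
MLE ignores the prior: p̂_MLE = k/n = 4/32 ≈ 0.12500.
Difference = 8/40 − 4/32 = 3/40 ≈ 0.0750.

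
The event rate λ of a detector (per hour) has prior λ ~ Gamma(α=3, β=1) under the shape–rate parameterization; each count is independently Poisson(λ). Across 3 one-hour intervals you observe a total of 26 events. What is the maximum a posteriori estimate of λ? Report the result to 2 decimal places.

Σxᵢ = 26, n = 3.
Posterior ∝ λ^2e^(−1λ) · λ^26e^(−3λ) = λ^28e^(−4λ), i.e. Gamma(shape=29, rate=4).
The mode of a Gamma(a, b) with a ≥ 1 (shape–rate) is (a−1)/b = 28/4 ≈ 7.00.

λ̂_MAP = 7.00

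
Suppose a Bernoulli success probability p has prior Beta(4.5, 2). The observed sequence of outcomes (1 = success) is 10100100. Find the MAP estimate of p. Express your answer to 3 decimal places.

Prior: Beta(4.5, 2).
Data: 3 successes in 8 trials (from the sequence). The binomial likelihood contributes p^3(1−p)^5, so the posterior is Beta(4.5+3, 2+5) = Beta(7.5, 7).
For Beta(a, b) with a, b > 1 the mode is (a−1)/(a+b−2) = 6.5/12.5 ≈ 0.520.

p̂_MAP = 0.520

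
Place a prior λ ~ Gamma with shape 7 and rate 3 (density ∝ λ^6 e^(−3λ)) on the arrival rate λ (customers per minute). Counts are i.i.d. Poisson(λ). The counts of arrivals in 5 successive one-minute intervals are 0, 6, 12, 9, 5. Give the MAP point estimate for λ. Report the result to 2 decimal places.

Σxᵢ = 0+6+12+9+5 = 32, with n = 5.
Posterior ∝ λ^6e^(−3λ) · λ^32e^(−5λ) = λ^38e^(−8λ), i.e. Gamma(shape=39, rate=8).
The mode of a Gamma(a, b) with a ≥ 1 (shape–rate) is (a−1)/b = 38/8 ≈ 4.75.

λ̂_MAP = 4.75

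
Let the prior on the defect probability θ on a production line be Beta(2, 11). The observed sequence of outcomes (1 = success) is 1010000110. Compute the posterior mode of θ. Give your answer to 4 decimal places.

θ̂_MAP = 0.2381

Prior: Beta(2, 11).
Data: 4 successes in 10 trials (from the sequence). The binomial likelihood contributes θ^4(1−θ)^6, so the posterior is Beta(2+4, 11+6) = Beta(6, 17).
For Beta(a, b) with a, b > 1 the mode is (a−1)/(a+b−2) = 5/21 ≈ 0.2381.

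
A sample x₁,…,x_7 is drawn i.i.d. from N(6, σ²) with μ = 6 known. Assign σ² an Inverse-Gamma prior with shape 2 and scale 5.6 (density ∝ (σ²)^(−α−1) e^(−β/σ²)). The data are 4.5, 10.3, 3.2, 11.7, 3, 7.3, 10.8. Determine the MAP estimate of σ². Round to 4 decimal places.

Sum of squared deviations about the known mean: SS = (4.5−6)² + (10.3−6)² + (3.2−6)² + (11.7−6)² + (3−6)² + (7.3−6)² + (10.8−6)² = 94.8.
The Normal likelihood contributes (σ²)^(−n/2) exp(−SS/(2σ²)), so the posterior is Inverse-Gamma(α + n/2, β + SS/2) = Inverse-Gamma(5.5, 53).
The mode of Inverse-Gamma(a, b) is b/(a+1) = 53/6.5 ≈ 8.1538.

σ̂²_MAP = 8.1538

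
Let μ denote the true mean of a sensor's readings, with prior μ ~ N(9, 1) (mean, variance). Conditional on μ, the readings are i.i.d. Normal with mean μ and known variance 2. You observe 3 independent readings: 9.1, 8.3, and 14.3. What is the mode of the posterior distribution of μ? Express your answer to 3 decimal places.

n = 3; x̄ = (9.1 + 8.3 + 14.3)/3 = 31.7/3 = 317/30 ≈ 10.5667.
For a Normal prior and Normal likelihood with known variance, the posterior is Normal; its mode equals its mean, the precision-weighted average.
Prior precision 1/σ₀² = 1/1 = 1; data precision n/σ² = 3/2 = 1.5.
μ̂ = (1·9 + 1.5·(317/30)) / (1 + 1.5) = 24.85/2.5 = 9.940.

μ̂_MAP = 9.940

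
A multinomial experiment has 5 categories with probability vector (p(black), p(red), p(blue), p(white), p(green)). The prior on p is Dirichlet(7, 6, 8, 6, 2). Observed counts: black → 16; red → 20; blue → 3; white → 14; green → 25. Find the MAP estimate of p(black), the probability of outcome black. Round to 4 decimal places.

MAP estimate of p(black) = 0.2157

The posterior is Dirichlet(αᵢ + nᵢ) = Dirichlet(23, 26, 11, 20, 27).
For a Dirichlet(a₁,…,a_K) with all aᵢ > 1, the mode has j-th component (aⱼ − 1)/(Σaᵢ − K).
Here Σaᵢ = 107 and K = 5, so p(black) = (23 − 1)/(107 − 5) = 22/102 ≈ 0.2157.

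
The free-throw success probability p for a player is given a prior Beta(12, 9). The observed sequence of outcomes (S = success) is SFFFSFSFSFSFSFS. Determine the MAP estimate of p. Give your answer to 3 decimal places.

p̂_MAP = 0.529

Prior: Beta(12, 9).
Data: 7 successes in 15 trials (from the sequence). The binomial likelihood contributes p^7(1−p)^8, so the posterior is Beta(12+7, 9+8) = Beta(19, 17).
For Beta(a, b) with a, b > 1 the mode is (a−1)/(a+b−2) = 18/34 ≈ 0.529.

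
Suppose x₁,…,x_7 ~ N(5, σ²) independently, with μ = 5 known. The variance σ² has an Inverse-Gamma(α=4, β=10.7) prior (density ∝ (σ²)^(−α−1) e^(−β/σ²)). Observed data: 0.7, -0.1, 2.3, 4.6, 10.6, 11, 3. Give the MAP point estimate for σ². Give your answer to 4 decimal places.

Sum of squared deviations about the known mean: SS = (0.7−5)² + (-0.1−5)² + (2.3−5)² + (4.6−5)² + (10.6−5)² + (11−5)² + (3−5)² = 123.31.
The Normal likelihood contributes (σ²)^(−n/2) exp(−SS/(2σ²)), so the posterior is Inverse-Gamma(α + n/2, β + SS/2) = Inverse-Gamma(7.5, 72.355).
The mode of Inverse-Gamma(a, b) is b/(a+1) = 72.355/8.5 ≈ 8.5124.

σ̂²_MAP = 8.5124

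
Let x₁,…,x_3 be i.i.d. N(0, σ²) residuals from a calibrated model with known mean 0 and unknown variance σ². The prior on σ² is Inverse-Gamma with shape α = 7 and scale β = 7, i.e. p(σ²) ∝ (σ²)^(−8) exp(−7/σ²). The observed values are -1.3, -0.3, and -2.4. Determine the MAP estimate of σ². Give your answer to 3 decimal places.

σ̂²_MAP = 1.134

Sum of squared deviations about the known mean: SS = (-1.3−0)² + (-0.3−0)² + (-2.4−0)² = 7.54.
The Normal likelihood contributes (σ²)^(−n/2) exp(−SS/(2σ²)), so the posterior is Inverse-Gamma(α + n/2, β + SS/2) = Inverse-Gamma(8.5, 10.77).
The mode of Inverse-Gamma(a, b) is b/(a+1) = 10.77/9.5 ≈ 1.134.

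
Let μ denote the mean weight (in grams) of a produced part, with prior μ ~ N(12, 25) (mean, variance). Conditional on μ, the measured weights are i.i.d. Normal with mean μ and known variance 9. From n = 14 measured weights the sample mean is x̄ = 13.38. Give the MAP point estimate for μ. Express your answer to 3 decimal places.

μ̂_MAP = 13.345

n = 14, x̄ = 13.38.
For a Normal prior and Normal likelihood with known variance, the posterior is Normal; its mode equals its mean, the precision-weighted average.
Prior precision 1/σ₀² = 1/25 = 0.04; data precision n/σ² = 14/9.
μ̂ = (0.04·12 + (14/9)·13.38) / (0.04 + 14/9) = (1597/75)/(359/225) = 4791/359 ≈ 13.345.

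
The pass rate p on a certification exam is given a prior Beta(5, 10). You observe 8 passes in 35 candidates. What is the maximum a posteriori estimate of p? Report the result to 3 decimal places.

p̂_MAP = 0.250

Prior: Beta(5, 10).
Data: 8 successes in 35 trials. The binomial likelihood contributes p^8(1−p)^27, so the posterior is Beta(5+8, 10+27) = Beta(13, 37).
For Beta(a, b) with a, b > 1 the mode is (a−1)/(a+b−2) = 12/48 ≈ 0.250.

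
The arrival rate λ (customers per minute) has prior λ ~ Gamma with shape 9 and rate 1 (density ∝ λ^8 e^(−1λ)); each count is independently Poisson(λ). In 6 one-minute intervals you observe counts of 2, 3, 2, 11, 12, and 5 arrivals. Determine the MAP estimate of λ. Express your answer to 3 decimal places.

λ̂_MAP = 6.143

Σxᵢ = 2+3+2+11+12+5 = 35, with n = 6.
Posterior ∝ λ^8e^(−1λ) · λ^35e^(−6λ) = λ^43e^(−7λ), i.e. Gamma(shape=44, rate=7).
The mode of a Gamma(a, b) with a ≥ 1 (shape–rate) is (a−1)/b = 43/7 ≈ 6.143.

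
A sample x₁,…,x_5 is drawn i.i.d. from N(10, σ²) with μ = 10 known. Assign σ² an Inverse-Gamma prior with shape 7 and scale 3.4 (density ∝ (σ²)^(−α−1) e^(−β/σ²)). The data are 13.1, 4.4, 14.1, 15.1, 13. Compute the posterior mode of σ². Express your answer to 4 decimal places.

Sum of squared deviations about the known mean: SS = (13.1−10)² + (4.4−10)² + (14.1−10)² + (15.1−10)² + (13−10)² = 92.79.
The Normal likelihood contributes (σ²)^(−n/2) exp(−SS/(2σ²)), so the posterior is Inverse-Gamma(α + n/2, β + SS/2) = Inverse-Gamma(9.5, 49.795).
The mode of Inverse-Gamma(a, b) is b/(a+1) = 49.795/10.5 ≈ 4.7424.

σ̂²_MAP = 4.7424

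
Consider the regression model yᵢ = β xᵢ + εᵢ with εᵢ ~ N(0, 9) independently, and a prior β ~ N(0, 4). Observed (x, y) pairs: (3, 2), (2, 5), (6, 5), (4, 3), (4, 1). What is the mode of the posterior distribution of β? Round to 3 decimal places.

log p(β | y) = −Σ(yᵢ − βxᵢ)²/(2·9) − β²/(2·4) + const.
Setting the derivative to zero: Σxᵢ(yᵢ − βxᵢ)/9 − β/4 = 0, so β = Σxᵢyᵢ / (Σxᵢ² + σ²/τ²).
Σxᵢyᵢ = 3·2 + 2·5 + 6·5 + 4·3 + 4·1 = 62; Σxᵢ² = 81; σ²/τ² = 2.25.
β̂_MAP = 62 / (81 + 2.25) = 62/83.25 ≈ 0.745.

β̂_MAP = 0.745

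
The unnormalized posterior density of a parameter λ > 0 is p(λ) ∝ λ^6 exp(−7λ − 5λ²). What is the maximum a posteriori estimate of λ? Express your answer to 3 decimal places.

λ̂_MAP = 0.500

ℓ'(λ) = 6/λ − 7 − 10λ. Setting this to zero and multiplying by λ: 10λ² + 7λ − 6 = 0.
λ = (−7 + √(7² + 4·10·6)) / (2·10) = (−7 + √289) / 20 = (−7 + 17)/20 = 1/2.
ℓ''(λ) = −6/λ² − 10 < 0, confirming a maximum.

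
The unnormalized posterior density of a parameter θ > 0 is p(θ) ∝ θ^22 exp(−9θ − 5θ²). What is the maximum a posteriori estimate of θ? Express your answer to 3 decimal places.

θ̂_MAP = 1.100

ℓ'(θ) = 22/θ − 9 − 10θ. Setting this to zero and multiplying by θ: 10θ² + 9θ − 22 = 0.
θ = (−9 + √(9² + 4·10·22)) / (2·10) = (−9 + √961) / 20 = (−9 + 31)/20 = 11/10.
ℓ''(θ) = −22/θ² − 10 < 0, confirming a maximum.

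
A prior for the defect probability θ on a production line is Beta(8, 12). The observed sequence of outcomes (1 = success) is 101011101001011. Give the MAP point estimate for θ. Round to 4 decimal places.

θ̂_MAP = 0.4848

Prior: Beta(8, 12).
Data: 9 successes in 15 trials (from the sequence). The binomial likelihood contributes θ^9(1−θ)^6, so the posterior is Beta(8+9, 12+6) = Beta(17, 18).
For Beta(a, b) with a, b > 1 the mode is (a−1)/(a+b−2) = 16/33 ≈ 0.4848.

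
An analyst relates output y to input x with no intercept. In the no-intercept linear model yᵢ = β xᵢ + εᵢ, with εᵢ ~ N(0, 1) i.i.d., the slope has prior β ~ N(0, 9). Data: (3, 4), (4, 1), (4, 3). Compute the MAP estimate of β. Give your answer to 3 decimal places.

log p(β | y) = −Σ(yᵢ − βxᵢ)²/(2·1) − β²/(2·9) + const.
Setting the derivative to zero: Σxᵢ(yᵢ − βxᵢ)/1 − β/9 = 0, so β = Σxᵢyᵢ / (Σxᵢ² + σ²/τ²).
Σxᵢyᵢ = 3·4 + 4·1 + 4·3 = 28; Σxᵢ² = 41; σ²/τ² = 1/9.
β̂_MAP = 28 / (41 + 1/9) = 28/(370/9) = 126/185 ≈ 0.681.

β̂_MAP = 0.681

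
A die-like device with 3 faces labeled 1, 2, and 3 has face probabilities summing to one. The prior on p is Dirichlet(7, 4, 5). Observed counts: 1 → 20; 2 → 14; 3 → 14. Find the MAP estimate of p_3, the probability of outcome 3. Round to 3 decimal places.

MAP estimate: 0.295

The posterior is Dirichlet(αᵢ + nᵢ) = Dirichlet(27, 18, 19).
For a Dirichlet(a₁,…,a_K) with all aᵢ > 1, the mode has j-th component (aⱼ − 1)/(Σaᵢ − K).
Here Σaᵢ = 64 and K = 3, so p_3 = (19 − 1)/(64 − 3) = 18/61 ≈ 0.295.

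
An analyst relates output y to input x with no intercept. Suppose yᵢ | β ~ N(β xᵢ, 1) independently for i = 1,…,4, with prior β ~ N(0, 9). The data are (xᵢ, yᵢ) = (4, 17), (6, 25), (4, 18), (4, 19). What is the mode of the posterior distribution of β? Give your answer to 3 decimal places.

log p(β | y) = −Σ(yᵢ − βxᵢ)²/(2·1) − β²/(2·9) + const.
Setting the derivative to zero: Σxᵢ(yᵢ − βxᵢ)/1 − β/9 = 0, so β = Σxᵢyᵢ / (Σxᵢ² + σ²/τ²).
Σxᵢyᵢ = 4·17 + 6·25 + 4·18 + 4·19 = 366; Σxᵢ² = 84; σ²/τ² = 1/9.
β̂_MAP = 366 / (84 + 1/9) = 366/(757/9) = 3294/757 ≈ 4.351.

β̂_MAP = 4.351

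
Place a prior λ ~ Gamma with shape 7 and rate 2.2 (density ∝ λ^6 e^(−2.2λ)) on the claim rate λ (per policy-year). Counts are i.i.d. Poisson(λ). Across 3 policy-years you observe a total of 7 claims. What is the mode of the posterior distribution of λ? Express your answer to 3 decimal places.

Σxᵢ = 7, n = 3.
Posterior ∝ λ^6e^(−2.2λ) · λ^7e^(−3λ) = λ^13e^(−5.2λ), i.e. Gamma(shape=14, rate=5.2).
The mode of a Gamma(a, b) with a ≥ 1 (shape–rate) is (a−1)/b = 13/5.2 ≈ 2.500.

λ̂_MAP = 2.500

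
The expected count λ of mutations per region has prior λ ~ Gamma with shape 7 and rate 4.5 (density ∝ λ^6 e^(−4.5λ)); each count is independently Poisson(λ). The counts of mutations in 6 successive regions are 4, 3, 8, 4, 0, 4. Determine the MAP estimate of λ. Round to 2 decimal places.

Σxᵢ = 4+3+8+4+0+4 = 23, with n = 6.
Posterior ∝ λ^6e^(−4.5λ) · λ^23e^(−6λ) = λ^29e^(−10.5λ), i.e. Gamma(shape=30, rate=10.5).
The mode of a Gamma(a, b) with a ≥ 1 (shape–rate) is (a−1)/b = 29/10.5 ≈ 2.76.

λ̂_MAP = 2.76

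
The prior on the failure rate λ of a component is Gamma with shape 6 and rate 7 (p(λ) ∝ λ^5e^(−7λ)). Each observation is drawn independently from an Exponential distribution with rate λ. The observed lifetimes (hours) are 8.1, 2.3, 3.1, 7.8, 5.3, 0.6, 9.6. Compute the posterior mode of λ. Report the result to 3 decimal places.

λ̂_MAP = 0.274

The Exponential(rate=λ) likelihood is ∝ λ^n e^(−λΣtᵢ). Here n = 7 and Σtᵢ = 8.1 + 2.3 + 3.1 + 7.8 + 5.3 + 0.6 + 9.6 = 36.8.
Posterior ∝ λ^5e^(−7λ) · λ^7e^(−36.8λ) = λ^12e^(−43.8λ), i.e. Gamma(13, 43.8).
Mode = (a−1)/b = 12/43.8 ≈ 0.274.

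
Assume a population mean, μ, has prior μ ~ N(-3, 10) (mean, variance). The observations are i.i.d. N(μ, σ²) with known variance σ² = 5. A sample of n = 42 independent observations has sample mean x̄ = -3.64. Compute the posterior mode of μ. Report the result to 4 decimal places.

μ̂_MAP = -3.6325

n = 42, x̄ = -3.64.
For a Normal prior and Normal likelihood with known variance, the posterior is Normal; its mode equals its mean, the precision-weighted average.
Prior precision 1/σ₀² = 1/10 = 0.1; data precision n/σ² = 42/5 = 8.4.
μ̂ = (0.1·(-3) + 8.4·(-3.64)) / (0.1 + 8.4) = (-30.876)/8.5 = -7719/2125 ≈ -3.6325.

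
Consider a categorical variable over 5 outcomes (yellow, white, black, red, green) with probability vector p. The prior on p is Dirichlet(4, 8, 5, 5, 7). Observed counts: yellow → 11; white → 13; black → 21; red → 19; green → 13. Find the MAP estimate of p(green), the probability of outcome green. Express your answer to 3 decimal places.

MAP estimate of p(green) = 0.188

The posterior is Dirichlet(αᵢ + nᵢ) = Dirichlet(15, 21, 26, 24, 20).
For a Dirichlet(a₁,…,a_K) with all aᵢ > 1, the mode has j-th component (aⱼ − 1)/(Σaᵢ − K).
Here Σaᵢ = 106 and K = 5, so p(green) = (20 − 1)/(106 − 5) = 19/101 ≈ 0.188.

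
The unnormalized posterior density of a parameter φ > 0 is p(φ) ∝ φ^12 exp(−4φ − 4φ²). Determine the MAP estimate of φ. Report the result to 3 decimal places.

φ̂_MAP = 1.000

ℓ'(φ) = 12/φ − 4 − 8φ. Setting this to zero and multiplying by φ: 8φ² + 4φ − 12 = 0.
φ = (−4 + √(4² + 4·8·12)) / (2·8) = (−4 + √400) / 16 = (−4 + 20)/16 = 1.
ℓ''(φ) = −12/φ² − 8 < 0, confirming a maximum.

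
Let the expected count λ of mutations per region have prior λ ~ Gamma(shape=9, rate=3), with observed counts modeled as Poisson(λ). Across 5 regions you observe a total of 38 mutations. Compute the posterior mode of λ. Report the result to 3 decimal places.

Σxᵢ = 38, n = 5.
Posterior ∝ λ^8e^(−3λ) · λ^38e^(−5λ) = λ^46e^(−8λ), i.e. Gamma(shape=47, rate=8).
The mode of a Gamma(a, b) with a ≥ 1 (shape–rate) is (a−1)/b = 46/8 ≈ 5.750.

λ̂_MAP = 5.750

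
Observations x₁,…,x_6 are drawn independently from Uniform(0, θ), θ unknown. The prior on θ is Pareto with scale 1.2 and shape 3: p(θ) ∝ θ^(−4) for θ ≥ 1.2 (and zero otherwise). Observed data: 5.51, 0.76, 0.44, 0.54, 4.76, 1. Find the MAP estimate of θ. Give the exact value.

θ̂_MAP = 5.51

The Uniform(0, θ) likelihood is θ^(−n) for θ ≥ max(xᵢ), zero otherwise. Here max(xᵢ) = 5.51.
Posterior ∝ θ^(−4) · θ^(−6) = θ^(−10) on θ ≥ max(1.2, 5.51) = 5.51.
This density is strictly decreasing in θ, so the posterior mode lies at the lower boundary of the support.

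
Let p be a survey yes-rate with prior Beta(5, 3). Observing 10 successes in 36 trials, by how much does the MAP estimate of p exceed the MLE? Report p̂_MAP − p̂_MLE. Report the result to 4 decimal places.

Posterior is Beta(15, 29); MAP = (15−1)/(44−2) = 14/42 ≈ 0.33333.
MLE ignores the prior: p̂_MLE = k/n = 10/36 ≈ 0.27778.
Difference = 14/42 − 10/36 = 1/18 ≈ 0.0556.

MAP − MLE = 0.0556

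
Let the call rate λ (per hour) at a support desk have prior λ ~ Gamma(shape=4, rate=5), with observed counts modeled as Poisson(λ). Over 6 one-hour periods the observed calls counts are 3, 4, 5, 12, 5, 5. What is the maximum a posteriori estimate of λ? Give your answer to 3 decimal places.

Σxᵢ = 3+4+5+12+5+5 = 34, with n = 6.
Posterior ∝ λ^3e^(−5λ) · λ^34e^(−6λ) = λ^37e^(−11λ), i.e. Gamma(shape=38, rate=11).
The mode of a Gamma(a, b) with a ≥ 1 (shape–rate) is (a−1)/b = 37/11 ≈ 3.364.

λ̂_MAP = 3.364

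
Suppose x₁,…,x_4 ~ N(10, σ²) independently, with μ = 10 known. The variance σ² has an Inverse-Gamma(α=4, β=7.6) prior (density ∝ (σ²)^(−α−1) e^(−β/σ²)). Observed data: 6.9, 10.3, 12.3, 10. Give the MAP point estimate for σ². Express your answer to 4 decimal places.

Sum of squared deviations about the known mean: SS = (6.9−10)² + (10.3−10)² + (12.3−10)² + (10−10)² = 14.99.
The Normal likelihood contributes (σ²)^(−n/2) exp(−SS/(2σ²)), so the posterior is Inverse-Gamma(α + n/2, β + SS/2) = Inverse-Gamma(6, 15.095).
The mode of Inverse-Gamma(a, b) is b/(a+1) = 15.095/7 ≈ 2.1564.

σ̂²_MAP = 2.1564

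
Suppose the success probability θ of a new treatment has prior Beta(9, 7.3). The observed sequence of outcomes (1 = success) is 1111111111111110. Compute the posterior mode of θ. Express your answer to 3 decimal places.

Prior: Beta(9, 7.3).
Data: 15 successes in 16 trials (from the sequence). The binomial likelihood contributes θ^15(1−θ)^1, so the posterior is Beta(9+15, 7.3+1) = Beta(24, 8.3).
For Beta(a, b) with a, b > 1 the mode is (a−1)/(a+b−2) = 23/30.3 ≈ 0.759.

θ̂_MAP = 0.759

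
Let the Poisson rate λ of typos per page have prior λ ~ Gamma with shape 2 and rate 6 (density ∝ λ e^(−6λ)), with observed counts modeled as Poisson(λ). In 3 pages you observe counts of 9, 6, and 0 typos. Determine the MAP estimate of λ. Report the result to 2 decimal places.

λ̂_MAP = 1.78

Σxᵢ = 9+6+0 = 15, with n = 3.
Posterior ∝ λe^(−6λ) · λ^15e^(−3λ) = λ^16e^(−9λ), i.e. Gamma(shape=17, rate=9).
The mode of a Gamma(a, b) with a ≥ 1 (shape–rate) is (a−1)/b = 16/9 ≈ 1.78.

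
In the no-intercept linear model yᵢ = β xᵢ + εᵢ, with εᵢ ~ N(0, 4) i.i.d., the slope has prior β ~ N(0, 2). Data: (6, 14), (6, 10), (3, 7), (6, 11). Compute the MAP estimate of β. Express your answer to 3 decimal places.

log p(β | y) = −Σ(yᵢ − βxᵢ)²/(2·4) − β²/(2·2) + const.
Setting the derivative to zero: Σxᵢ(yᵢ − βxᵢ)/4 − β/2 = 0, so β = Σxᵢyᵢ / (Σxᵢ² + σ²/τ²).
Σxᵢyᵢ = 6·14 + 6·10 + 3·7 + 6·11 = 231; Σxᵢ² = 117; σ²/τ² = 2.
β̂_MAP = 231 / (117 + 2) = 231/119 ≈ 1.941.

β̂_MAP = 1.941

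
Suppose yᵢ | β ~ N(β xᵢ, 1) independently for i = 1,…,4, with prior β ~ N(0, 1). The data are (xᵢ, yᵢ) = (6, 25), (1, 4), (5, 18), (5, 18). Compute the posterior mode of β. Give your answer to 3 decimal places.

β̂_MAP = 3.795

log p(β | y) = −Σ(yᵢ − βxᵢ)²/(2·1) − β²/(2·1) + const.
Setting the derivative to zero: Σxᵢ(yᵢ − βxᵢ)/1 − β/1 = 0, so β = Σxᵢyᵢ / (Σxᵢ² + σ²/τ²).
Σxᵢyᵢ = 6·25 + 1·4 + 5·18 + 5·18 = 334; Σxᵢ² = 87; σ²/τ² = 1.
β̂_MAP = 334 / (87 + 1) = 334/88 ≈ 3.795.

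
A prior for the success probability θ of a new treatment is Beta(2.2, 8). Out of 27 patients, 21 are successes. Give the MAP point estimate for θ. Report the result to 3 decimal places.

Prior: Beta(2.2, 8).
Data: 21 successes in 27 trials. The binomial likelihood contributes θ^21(1−θ)^6, so the posterior is Beta(2.2+21, 8+6) = Beta(23.2, 14).
For Beta(a, b) with a, b > 1 the mode is (a−1)/(a+b−2) = 22.2/35.2 ≈ 0.631.

θ̂_MAP = 0.631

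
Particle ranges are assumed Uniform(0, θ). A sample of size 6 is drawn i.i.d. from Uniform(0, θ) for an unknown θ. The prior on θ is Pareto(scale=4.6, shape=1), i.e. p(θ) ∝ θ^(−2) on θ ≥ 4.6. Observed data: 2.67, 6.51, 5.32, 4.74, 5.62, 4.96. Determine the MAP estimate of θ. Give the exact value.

The Uniform(0, θ) likelihood is θ^(−n) for θ ≥ max(xᵢ), zero otherwise. Here max(xᵢ) = 6.51.
Posterior ∝ θ^(−2) · θ^(−6) = θ^(−8) on θ ≥ max(4.6, 6.51) = 6.51.
This density is strictly decreasing in θ, so the posterior mode lies at the lower boundary of the support.

θ̂_MAP = 6.51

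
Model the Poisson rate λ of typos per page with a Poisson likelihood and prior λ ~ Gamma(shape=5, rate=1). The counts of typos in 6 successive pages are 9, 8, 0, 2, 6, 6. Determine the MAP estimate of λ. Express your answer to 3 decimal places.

Σxᵢ = 9+8+0+2+6+6 = 31, with n = 6.
Posterior ∝ λ^4e^(−1λ) · λ^31e^(−6λ) = λ^35e^(−7λ), i.e. Gamma(shape=36, rate=7).
The mode of a Gamma(a, b) with a ≥ 1 (shape–rate) is (a−1)/b = 35/7 ≈ 5.000.

λ̂_MAP = 5.000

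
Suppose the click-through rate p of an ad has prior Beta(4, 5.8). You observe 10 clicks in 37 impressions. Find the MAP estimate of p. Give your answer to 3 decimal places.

Prior: Beta(4, 5.8).
Data: 10 successes in 37 trials. The binomial likelihood contributes p^10(1−p)^27, so the posterior is Beta(4+10, 5.8+27) = Beta(14, 32.8).
For Beta(a, b) with a, b > 1 the mode is (a−1)/(a+b−2) = 13/44.8 ≈ 0.290.

p̂_MAP = 0.290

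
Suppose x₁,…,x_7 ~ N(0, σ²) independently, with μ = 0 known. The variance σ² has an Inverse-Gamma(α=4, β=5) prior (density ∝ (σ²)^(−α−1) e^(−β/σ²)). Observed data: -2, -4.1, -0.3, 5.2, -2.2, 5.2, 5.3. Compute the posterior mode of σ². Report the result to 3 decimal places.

σ̂²_MAP = 6.936

Sum of squared deviations about the known mean: SS = (-2−0)² + (-4.1−0)² + (-0.3−0)² + (5.2−0)² + (-2.2−0)² + (5.2−0)² + (5.3−0)² = 107.91.
The Normal likelihood contributes (σ²)^(−n/2) exp(−SS/(2σ²)), so the posterior is Inverse-Gamma(α + n/2, β + SS/2) = Inverse-Gamma(7.5, 58.955).
The mode of Inverse-Gamma(a, b) is b/(a+1) = 58.955/8.5 ≈ 6.936.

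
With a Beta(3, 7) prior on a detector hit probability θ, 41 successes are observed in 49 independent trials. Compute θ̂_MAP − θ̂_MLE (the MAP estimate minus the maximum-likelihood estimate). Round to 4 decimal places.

MAP − MLE = -0.0823

Posterior is Beta(44, 15); MAP = (44−1)/(59−2) = 43/57 ≈ 0.75439.
MLE ignores the prior: θ̂_MLE = k/n = 41/49 ≈ 0.83673.
Difference = 43/57 − 41/49 = -230/2793 ≈ -0.0823.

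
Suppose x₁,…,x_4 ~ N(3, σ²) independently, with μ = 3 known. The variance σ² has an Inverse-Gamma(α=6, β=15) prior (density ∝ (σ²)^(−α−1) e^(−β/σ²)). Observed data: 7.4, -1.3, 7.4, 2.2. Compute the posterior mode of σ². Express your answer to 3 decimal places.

Sum of squared deviations about the known mean: SS = (7.4−3)² + (-1.3−3)² + (7.4−3)² + (2.2−3)² = 57.85.
The Normal likelihood contributes (σ²)^(−n/2) exp(−SS/(2σ²)), so the posterior is Inverse-Gamma(α + n/2, β + SS/2) = Inverse-Gamma(8, 43.925).
The mode of Inverse-Gamma(a, b) is b/(a+1) = 43.925/9 ≈ 4.881.

σ̂²_MAP = 4.881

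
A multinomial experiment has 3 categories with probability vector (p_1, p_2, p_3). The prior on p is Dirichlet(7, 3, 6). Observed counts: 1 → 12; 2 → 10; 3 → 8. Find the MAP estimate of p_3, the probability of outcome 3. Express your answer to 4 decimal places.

The posterior is Dirichlet(αᵢ + nᵢ) = Dirichlet(19, 13, 14).
For a Dirichlet(a₁,…,a_K) with all aᵢ > 1, the mode has j-th component (aⱼ − 1)/(Σaᵢ − K).
Here Σaᵢ = 46 and K = 3, so p_3 = (14 − 1)/(46 − 3) = 13/43 ≈ 0.3023.

MAP estimate: 0.3023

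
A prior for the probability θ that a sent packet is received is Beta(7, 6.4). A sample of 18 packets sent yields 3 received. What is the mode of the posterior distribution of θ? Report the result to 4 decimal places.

θ̂_MAP = 0.3061

Prior: Beta(7, 6.4).
Data: 3 successes in 18 trials. The binomial likelihood contributes θ^3(1−θ)^15, so the posterior is Beta(7+3, 6.4+15) = Beta(10, 21.4).
For Beta(a, b) with a, b > 1 the mode is (a−1)/(a+b−2) = 9/29.4 ≈ 0.3061.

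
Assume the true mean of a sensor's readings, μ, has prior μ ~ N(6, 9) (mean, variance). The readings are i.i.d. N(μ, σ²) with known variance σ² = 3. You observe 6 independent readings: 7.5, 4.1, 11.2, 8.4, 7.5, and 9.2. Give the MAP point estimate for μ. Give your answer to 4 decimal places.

μ̂_MAP = 7.8789

n = 6; x̄ = (7.5 + 4.1 + 11.2 + 8.4 + 7.5 + 9.2)/6 = 47.9/6 = 479/60 ≈ 7.9833.
For a Normal prior and Normal likelihood with known variance, the posterior is Normal; its mode equals its mean, the precision-weighted average.
Prior precision 1/σ₀² = 1/9; data precision n/σ² = 6/3 = 2.
μ̂ = ((1/9)·6 + 2·(479/60)) / (1/9 + 2) = (499/30)/(19/9) = 1497/190 ≈ 7.8789.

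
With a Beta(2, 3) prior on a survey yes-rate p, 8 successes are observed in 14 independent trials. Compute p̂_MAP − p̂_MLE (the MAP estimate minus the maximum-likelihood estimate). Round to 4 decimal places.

MAP − MLE = -0.0420

Posterior is Beta(10, 9); MAP = (10−1)/(19−2) = 9/17 ≈ 0.52941.
MLE ignores the prior: p̂_MLE = k/n = 8/14 ≈ 0.57143.
Difference = 9/17 − 8/14 = -5/119 ≈ -0.0420.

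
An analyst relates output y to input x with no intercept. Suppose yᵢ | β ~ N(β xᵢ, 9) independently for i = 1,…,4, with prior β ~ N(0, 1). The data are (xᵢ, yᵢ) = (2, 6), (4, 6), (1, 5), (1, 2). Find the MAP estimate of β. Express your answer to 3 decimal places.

β̂_MAP = 1.387

log p(β | y) = −Σ(yᵢ − βxᵢ)²/(2·9) − β²/(2·1) + const.
Setting the derivative to zero: Σxᵢ(yᵢ − βxᵢ)/9 − β/1 = 0, so β = Σxᵢyᵢ / (Σxᵢ² + σ²/τ²).
Σxᵢyᵢ = 2·6 + 4·6 + 1·5 + 1·2 = 43; Σxᵢ² = 22; σ²/τ² = 9.
β̂_MAP = 43 / (22 + 9) = 43/31 ≈ 1.387.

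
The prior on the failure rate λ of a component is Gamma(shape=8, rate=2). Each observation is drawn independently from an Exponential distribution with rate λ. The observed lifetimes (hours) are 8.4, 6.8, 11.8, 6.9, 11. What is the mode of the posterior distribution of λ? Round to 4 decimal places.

λ̂_MAP = 0.2559

The Exponential(rate=λ) likelihood is ∝ λ^n e^(−λΣtᵢ). Here n = 5 and Σtᵢ = 8.4 + 6.8 + 11.8 + 6.9 + 11 = 44.9.
Posterior ∝ λ^7e^(−2λ) · λ^5e^(−44.9λ) = λ^12e^(−46.9λ), i.e. Gamma(13, 46.9).
Mode = (a−1)/b = 12/46.9 ≈ 0.2559.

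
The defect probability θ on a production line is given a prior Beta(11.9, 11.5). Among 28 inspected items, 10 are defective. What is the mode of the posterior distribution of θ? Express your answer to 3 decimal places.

Prior: Beta(11.9, 11.5).
Data: 10 successes in 28 trials. The binomial likelihood contributes θ^10(1−θ)^18, so the posterior is Beta(11.9+10, 11.5+18) = Beta(21.9, 29.5).
For Beta(a, b) with a, b > 1 the mode is (a−1)/(a+b−2) = 20.9/49.4 ≈ 0.423.

θ̂_MAP = 0.423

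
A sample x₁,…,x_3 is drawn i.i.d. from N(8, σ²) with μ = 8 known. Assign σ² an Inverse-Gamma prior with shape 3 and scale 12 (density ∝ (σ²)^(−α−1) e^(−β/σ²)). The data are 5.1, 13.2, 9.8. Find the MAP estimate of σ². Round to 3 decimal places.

σ̂²_MAP = 5.699

Sum of squared deviations about the known mean: SS = (5.1−8)² + (13.2−8)² + (9.8−8)² = 38.69.
The Normal likelihood contributes (σ²)^(−n/2) exp(−SS/(2σ²)), so the posterior is Inverse-Gamma(α + n/2, β + SS/2) = Inverse-Gamma(4.5, 31.345).
The mode of Inverse-Gamma(a, b) is b/(a+1) = 31.345/5.5 ≈ 5.699.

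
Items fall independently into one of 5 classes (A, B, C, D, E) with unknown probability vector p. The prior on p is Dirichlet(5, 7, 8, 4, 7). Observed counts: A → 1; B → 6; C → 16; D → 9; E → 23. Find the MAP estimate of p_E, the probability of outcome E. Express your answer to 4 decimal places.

MAP estimate of p_E = 0.3580

The posterior is Dirichlet(αᵢ + nᵢ) = Dirichlet(6, 13, 24, 13, 30).
For a Dirichlet(a₁,…,a_K) with all aᵢ > 1, the mode has j-th component (aⱼ − 1)/(Σaᵢ − K).
Here Σaᵢ = 86 and K = 5, so p_E = (30 − 1)/(86 − 5) = 29/81 ≈ 0.3580.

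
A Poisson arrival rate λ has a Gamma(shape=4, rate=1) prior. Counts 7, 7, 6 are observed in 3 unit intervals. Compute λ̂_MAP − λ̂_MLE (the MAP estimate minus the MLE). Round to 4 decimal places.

Σxᵢ = 20. Posterior is Gamma(24, 4); MAP = (24−1)/4 = 23/4 ≈ 5.75000.
MLE = x̄ = 20/3 ≈ 6.66667.
Difference = 23/4 − 20/3 = -11/12 ≈ -0.9167.

MAP − MLE = -0.9167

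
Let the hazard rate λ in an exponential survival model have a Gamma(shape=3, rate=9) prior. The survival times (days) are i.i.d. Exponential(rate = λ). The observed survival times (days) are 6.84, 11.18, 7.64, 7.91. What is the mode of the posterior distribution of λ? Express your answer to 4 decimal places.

The Exponential(rate=λ) likelihood is ∝ λ^n e^(−λΣtᵢ). Here n = 4 and Σtᵢ = 6.84 + 11.18 + 7.64 + 7.91 = 33.57.
Posterior ∝ λ^2e^(−9λ) · λ^4e^(−33.57λ) = λ^6e^(−42.57λ), i.e. Gamma(7, 42.57).
Mode = (a−1)/b = 6/42.57 ≈ 0.1409.

λ̂_MAP = 0.1409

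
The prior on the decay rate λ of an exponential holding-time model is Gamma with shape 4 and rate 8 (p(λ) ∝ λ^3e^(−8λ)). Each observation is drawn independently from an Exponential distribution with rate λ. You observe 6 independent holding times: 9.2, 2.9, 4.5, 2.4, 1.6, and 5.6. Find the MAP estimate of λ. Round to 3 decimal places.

The Exponential(rate=λ) likelihood is ∝ λ^n e^(−λΣtᵢ). Here n = 6 and Σtᵢ = 9.2 + 2.9 + 4.5 + 2.4 + 1.6 + 5.6 = 26.2.
Posterior ∝ λ^3e^(−8λ) · λ^6e^(−26.2λ) = λ^9e^(−34.2λ), i.e. Gamma(10, 34.2).
Mode = (a−1)/b = 9/34.2 ≈ 0.263.

λ̂_MAP = 0.263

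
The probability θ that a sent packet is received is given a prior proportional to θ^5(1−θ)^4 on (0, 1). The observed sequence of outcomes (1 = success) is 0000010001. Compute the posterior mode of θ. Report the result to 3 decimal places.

θ̂_MAP = 0.368

The prior density ∝ θ^5(1−θ)^4 is the kernel of Beta(6, 5).
Data: 2 successes in 10 trials (from the sequence). The binomial likelihood contributes θ^2(1−θ)^8, so the posterior is Beta(6+2, 5+8) = Beta(8, 13).
For Beta(a, b) with a, b > 1 the mode is (a−1)/(a+b−2) = 7/19 ≈ 0.368.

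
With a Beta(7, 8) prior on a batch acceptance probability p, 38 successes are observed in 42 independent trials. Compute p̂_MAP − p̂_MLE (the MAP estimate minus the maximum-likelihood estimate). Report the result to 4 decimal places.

MAP − MLE = -0.1048

Posterior is Beta(45, 12); MAP = (45−1)/(57−2) = 44/55 ≈ 0.80000.
MLE ignores the prior: p̂_MLE = k/n = 38/42 ≈ 0.90476.
Difference = 44/55 − 38/42 = -11/105 ≈ -0.1048.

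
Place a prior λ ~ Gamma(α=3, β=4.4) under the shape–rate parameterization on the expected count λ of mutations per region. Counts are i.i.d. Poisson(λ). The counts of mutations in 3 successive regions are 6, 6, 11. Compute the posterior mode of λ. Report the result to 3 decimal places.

λ̂_MAP = 3.378

Σxᵢ = 6+6+11 = 23, with n = 3.
Posterior ∝ λ^2e^(−4.4λ) · λ^23e^(−3λ) = λ^25e^(−7.4λ), i.e. Gamma(shape=26, rate=7.4).
The mode of a Gamma(a, b) with a ≥ 1 (shape–rate) is (a−1)/b = 25/7.4 ≈ 3.378.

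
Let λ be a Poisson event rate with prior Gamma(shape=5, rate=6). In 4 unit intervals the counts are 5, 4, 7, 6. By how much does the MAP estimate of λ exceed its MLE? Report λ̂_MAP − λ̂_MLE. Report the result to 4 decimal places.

MAP − MLE = -2.9000

Σxᵢ = 22. Posterior is Gamma(27, 10); MAP = (27−1)/10 = 26/10 ≈ 2.60000.
MLE = x̄ = 22/4 ≈ 5.50000.
Difference = 26/10 − 22/4 = -29/10 ≈ -2.9000.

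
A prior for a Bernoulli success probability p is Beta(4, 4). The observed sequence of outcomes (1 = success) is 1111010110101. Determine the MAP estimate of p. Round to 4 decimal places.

p̂_MAP = 0.6316

Prior: Beta(4, 4).
Data: 9 successes in 13 trials (from the sequence). The binomial likelihood contributes p^9(1−p)^4, so the posterior is Beta(4+9, 4+4) = Beta(13, 8).
For Beta(a, b) with a, b > 1 the mode is (a−1)/(a+b−2) = 12/19 ≈ 0.6316.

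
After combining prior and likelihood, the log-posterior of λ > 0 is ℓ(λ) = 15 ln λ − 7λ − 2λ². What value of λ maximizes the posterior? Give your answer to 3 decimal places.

λ̂_MAP = 1.250

ℓ'(λ) = 15/λ − 7 − 4λ. Setting this to zero and multiplying by λ: 4λ² + 7λ − 15 = 0.
λ = (−7 + √(7² + 4·4·15)) / (2·4) = (−7 + √289) / 8 = (−7 + 17)/8 = 5/4.
ℓ''(λ) = −15/λ² − 4 < 0, confirming a maximum.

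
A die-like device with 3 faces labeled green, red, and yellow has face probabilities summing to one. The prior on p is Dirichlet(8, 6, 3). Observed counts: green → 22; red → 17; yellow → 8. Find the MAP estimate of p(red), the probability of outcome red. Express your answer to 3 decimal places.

The posterior is Dirichlet(αᵢ + nᵢ) = Dirichlet(30, 23, 11).
For a Dirichlet(a₁,…,a_K) with all aᵢ > 1, the mode has j-th component (aⱼ − 1)/(Σaᵢ − K).
Here Σaᵢ = 64 and K = 3, so p(red) = (23 − 1)/(64 − 3) = 22/61 ≈ 0.361.

MAP estimate of p(red) = 0.361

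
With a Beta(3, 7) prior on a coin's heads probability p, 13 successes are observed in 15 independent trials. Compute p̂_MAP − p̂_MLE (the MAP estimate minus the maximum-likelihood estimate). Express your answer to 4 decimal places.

MAP − MLE = -0.2145

Posterior is Beta(16, 9); MAP = (16−1)/(25−2) = 15/23 ≈ 0.65217.
MLE ignores the prior: p̂_MLE = k/n = 13/15 ≈ 0.86667.
Difference = 15/23 − 13/15 = -74/345 ≈ -0.2145.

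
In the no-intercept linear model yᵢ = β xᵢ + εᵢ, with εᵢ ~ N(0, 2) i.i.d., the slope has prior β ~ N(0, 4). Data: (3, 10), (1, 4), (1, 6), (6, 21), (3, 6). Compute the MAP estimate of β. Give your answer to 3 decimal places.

log p(β | y) = −Σ(yᵢ − βxᵢ)²/(2·2) − β²/(2·4) + const.
Setting the derivative to zero: Σxᵢ(yᵢ − βxᵢ)/2 − β/4 = 0, so β = Σxᵢyᵢ / (Σxᵢ² + σ²/τ²).
Σxᵢyᵢ = 3·10 + 1·4 + 1·6 + 6·21 + 3·6 = 184; Σxᵢ² = 56; σ²/τ² = 0.5.
β̂_MAP = 184 / (56 + 0.5) = 184/56.5 ≈ 3.257.

β̂_MAP = 3.257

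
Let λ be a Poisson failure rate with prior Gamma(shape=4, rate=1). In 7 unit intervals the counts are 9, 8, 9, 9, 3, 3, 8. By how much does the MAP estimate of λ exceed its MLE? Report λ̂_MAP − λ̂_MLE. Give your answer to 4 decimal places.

MAP − MLE = -0.5000

Σxᵢ = 49. Posterior is Gamma(53, 8); MAP = (53−1)/8 = 52/8 ≈ 6.50000.
MLE = x̄ = 49/7 ≈ 7.00000.
Difference = 52/8 − 49/7 = -1/2 ≈ -0.5000.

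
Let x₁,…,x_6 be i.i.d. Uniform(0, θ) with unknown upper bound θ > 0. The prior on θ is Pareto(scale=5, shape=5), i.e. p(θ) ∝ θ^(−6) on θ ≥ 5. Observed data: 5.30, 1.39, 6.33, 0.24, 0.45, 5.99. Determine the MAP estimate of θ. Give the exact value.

θ̂_MAP = 6.33

The Uniform(0, θ) likelihood is θ^(−n) for θ ≥ max(xᵢ), zero otherwise. Here max(xᵢ) = 6.33.
Posterior ∝ θ^(−6) · θ^(−6) = θ^(−12) on θ ≥ max(5, 6.33) = 6.33.
This density is strictly decreasing in θ, so the posterior mode lies at the lower boundary of the support.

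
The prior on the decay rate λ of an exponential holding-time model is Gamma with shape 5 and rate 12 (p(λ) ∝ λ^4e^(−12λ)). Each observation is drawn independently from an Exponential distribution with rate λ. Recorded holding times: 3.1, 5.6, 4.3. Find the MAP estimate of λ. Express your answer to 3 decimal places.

λ̂_MAP = 0.280

The Exponential(rate=λ) likelihood is ∝ λ^n e^(−λΣtᵢ). Here n = 3 and Σtᵢ = 3.1 + 5.6 + 4.3 = 13.
Posterior ∝ λ^4e^(−12λ) · λ^3e^(−13λ) = λ^7e^(−25λ), i.e. Gamma(8, 25).
Mode = (a−1)/b = 7/25 ≈ 0.280.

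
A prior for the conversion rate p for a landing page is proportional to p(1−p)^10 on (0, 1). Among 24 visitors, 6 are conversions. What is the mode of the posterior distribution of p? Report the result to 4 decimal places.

The prior density ∝ p(1−p)^10 is the kernel of Beta(2, 11).
Data: 6 successes in 24 trials. The binomial likelihood contributes p^6(1−p)^18, so the posterior is Beta(2+6, 11+18) = Beta(8, 29).
For Beta(a, b) with a, b > 1 the mode is (a−1)/(a+b−2) = 7/35 ≈ 0.2000.

p̂_MAP = 0.2000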